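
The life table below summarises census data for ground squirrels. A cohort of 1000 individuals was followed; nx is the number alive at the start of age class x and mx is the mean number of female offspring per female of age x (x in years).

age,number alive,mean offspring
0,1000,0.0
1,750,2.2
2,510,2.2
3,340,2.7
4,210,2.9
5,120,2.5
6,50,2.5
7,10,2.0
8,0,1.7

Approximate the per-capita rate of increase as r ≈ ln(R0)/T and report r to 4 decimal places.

lx = nx/n0 = nx/1000: 1, 0.75, 0.51, 0.34, 0.21, 0.12, 0.05, 0.01, 0
R0 = Σ lx·mx = 0 + 1.65 + 1.122 + 0.918 + 0.609 + 0.3 + 0.125 + 0.02 + 0 = 4.744
Σ x·lx·mx = 11.474; T = 11.474/4.744 = 2.41863…
r ≈ ln(R0)/T = ln(4.744)/2.41863… = 0.643702… → 0.6437

0.6437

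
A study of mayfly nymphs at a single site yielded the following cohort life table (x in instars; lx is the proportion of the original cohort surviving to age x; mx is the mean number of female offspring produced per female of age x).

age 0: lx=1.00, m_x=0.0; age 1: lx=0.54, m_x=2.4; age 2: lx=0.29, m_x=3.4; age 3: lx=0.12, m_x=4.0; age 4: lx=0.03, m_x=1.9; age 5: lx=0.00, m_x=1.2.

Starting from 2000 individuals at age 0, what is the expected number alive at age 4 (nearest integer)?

60

Expected survivors = N0 · l_4 = 2000 × 0.03 = 60 → 60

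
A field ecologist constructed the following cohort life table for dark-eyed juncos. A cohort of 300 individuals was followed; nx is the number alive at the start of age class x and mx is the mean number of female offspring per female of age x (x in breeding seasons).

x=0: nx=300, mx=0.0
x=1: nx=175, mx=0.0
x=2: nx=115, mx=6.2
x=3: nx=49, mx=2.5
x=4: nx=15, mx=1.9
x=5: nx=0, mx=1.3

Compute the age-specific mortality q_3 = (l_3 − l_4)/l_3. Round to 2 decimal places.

lx = nx/n0 = nx/300: 1, 0.58333…, 0.38333…, 0.16333…, 0.05, 0
q_3 = (l_3 − l_4) / l_3 = (0.163333… − 0.05) / 0.163333…
     = 0.113333… / 0.163333… = 0.693878… → 0.69

0.69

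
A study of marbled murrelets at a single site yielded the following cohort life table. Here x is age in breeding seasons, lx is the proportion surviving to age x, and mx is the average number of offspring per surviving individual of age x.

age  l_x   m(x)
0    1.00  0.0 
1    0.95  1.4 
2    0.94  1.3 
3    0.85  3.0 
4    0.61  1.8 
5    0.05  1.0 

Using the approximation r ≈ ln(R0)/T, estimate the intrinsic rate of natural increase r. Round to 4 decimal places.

0.7129

R0 = Σ lx·mx = 0 + 1.33 + 1.222 + 2.55 + 1.098 + 0.05 = 6.25
Σ x·lx·mx = 16.066; T = 16.066/6.25 = 2.57056
r ≈ ln(R0)/T = ln(6.25)/2.57056 = 0.712911… → 0.7129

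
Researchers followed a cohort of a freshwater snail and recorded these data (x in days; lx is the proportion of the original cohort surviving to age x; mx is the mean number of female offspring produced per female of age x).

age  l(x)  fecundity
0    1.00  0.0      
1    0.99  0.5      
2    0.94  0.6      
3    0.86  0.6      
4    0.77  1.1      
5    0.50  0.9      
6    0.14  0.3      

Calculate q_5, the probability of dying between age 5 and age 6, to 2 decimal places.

0.72

q_5 = (l_5 − l_6) / l_5 = (0.5 − 0.14) / 0.5
     = 0.36 / 0.5 = 0.72 → 0.72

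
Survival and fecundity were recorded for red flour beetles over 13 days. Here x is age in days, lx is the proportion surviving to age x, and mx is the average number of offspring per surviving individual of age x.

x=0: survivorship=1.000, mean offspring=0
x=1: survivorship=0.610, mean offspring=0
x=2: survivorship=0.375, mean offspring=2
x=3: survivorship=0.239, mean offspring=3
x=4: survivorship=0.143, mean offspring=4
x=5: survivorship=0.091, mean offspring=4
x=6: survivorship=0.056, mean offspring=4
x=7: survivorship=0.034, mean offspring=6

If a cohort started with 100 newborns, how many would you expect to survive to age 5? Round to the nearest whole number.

9

Expected survivors = N0 · l_5 = 100 × 0.091 = 9.1 → 9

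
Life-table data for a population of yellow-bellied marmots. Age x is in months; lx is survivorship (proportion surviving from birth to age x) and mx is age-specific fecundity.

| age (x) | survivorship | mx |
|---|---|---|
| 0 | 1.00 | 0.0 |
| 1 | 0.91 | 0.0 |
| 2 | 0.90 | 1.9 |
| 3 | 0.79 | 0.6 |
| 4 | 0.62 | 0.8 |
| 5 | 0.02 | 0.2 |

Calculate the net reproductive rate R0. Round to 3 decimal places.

2.684

lx·mx by age: 0, 0, 1.71, 0.474, 0.496, 0.004
R0 = Σ lx·mx = 2.684 → 2.684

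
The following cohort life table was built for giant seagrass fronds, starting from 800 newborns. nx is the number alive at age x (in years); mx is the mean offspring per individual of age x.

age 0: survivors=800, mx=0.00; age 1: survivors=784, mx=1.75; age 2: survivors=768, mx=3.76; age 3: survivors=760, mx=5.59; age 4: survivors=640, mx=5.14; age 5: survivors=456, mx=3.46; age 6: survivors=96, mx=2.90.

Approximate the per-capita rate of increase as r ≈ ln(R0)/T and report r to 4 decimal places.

lx = nx/n0 = nx/800: 1, 0.98, 0.96, 0.95, 0.8, 0.57, 0.12
R0 = Σ lx·mx = 0 + 1.715 + 3.6096 + 5.3105 + 4.112 + 1.9722 + 0.348 = 17.0673
Σ x·lx·mx = 53.2627; T = 53.2627/17.0673 = 3.12075…
r ≈ ln(R0)/T = ln(17.0673)/3.12075… = 0.90913… → 0.9091

0.9091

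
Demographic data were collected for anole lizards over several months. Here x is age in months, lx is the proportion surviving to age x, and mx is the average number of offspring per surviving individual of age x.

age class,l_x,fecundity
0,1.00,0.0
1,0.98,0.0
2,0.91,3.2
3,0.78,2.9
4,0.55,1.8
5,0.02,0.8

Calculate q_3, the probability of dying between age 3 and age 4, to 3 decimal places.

0.295

q_3 = (l_3 − l_4) / l_3 = (0.78 − 0.55) / 0.78
     = 0.23 / 0.78 = 0.294872… → 0.295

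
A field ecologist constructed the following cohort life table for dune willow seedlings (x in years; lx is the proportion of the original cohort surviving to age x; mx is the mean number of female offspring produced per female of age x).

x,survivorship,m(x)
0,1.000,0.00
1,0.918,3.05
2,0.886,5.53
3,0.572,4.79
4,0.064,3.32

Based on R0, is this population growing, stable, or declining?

growing

R0 = Σ lx·mx = 0 + 2.7999 + 4.89958 + 2.73988 + 0.21248 = 10.65184
R0 > 1, so the population is growing.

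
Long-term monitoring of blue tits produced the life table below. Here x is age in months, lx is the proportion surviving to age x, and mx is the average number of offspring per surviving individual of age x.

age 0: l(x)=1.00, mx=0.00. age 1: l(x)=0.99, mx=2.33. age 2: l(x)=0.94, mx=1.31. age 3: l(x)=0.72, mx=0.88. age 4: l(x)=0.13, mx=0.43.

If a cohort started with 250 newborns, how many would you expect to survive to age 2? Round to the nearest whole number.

235

Expected survivors = N0 · l_2 = 250 × 0.94 = 235 → 235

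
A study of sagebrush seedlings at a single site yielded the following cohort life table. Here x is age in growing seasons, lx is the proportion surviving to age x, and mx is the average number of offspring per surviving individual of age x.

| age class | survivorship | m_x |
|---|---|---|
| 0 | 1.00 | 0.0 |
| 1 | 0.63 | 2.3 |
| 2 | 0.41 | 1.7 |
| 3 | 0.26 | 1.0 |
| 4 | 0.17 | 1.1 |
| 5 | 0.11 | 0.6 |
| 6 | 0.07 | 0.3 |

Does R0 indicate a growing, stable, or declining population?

growing

R0 = Σ lx·mx = 0 + 1.449 + 0.697 + 0.26 + 0.187 + 0.066 + 0.021 = 2.68
R0 > 1, so the population is growing.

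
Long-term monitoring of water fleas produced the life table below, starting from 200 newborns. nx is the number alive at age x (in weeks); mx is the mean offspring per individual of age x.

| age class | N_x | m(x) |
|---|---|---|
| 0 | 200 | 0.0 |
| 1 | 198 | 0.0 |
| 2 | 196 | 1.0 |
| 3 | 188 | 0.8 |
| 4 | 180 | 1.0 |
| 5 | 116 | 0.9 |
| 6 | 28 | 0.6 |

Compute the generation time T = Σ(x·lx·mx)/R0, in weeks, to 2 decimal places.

lx = nx/n0 = nx/200: 1, 0.99, 0.98, 0.94, 0.9, 0.58, 0.14
lx·mx: 0, 0, 0.98, 0.752, 0.9, 0.522, 0.084 → R0 = 3.238
x·lx·mx: 0, 0, 1.96, 2.256, 3.6, 2.61, 0.504 → Σ = 10.93
T = 10.93 / 3.238 = 3.37554… → 3.38

3.38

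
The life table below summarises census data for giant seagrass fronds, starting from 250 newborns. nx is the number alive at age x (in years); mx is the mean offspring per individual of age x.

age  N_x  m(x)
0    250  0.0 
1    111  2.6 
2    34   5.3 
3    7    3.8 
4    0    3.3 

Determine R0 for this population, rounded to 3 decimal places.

lx = nx/n0 = nx/250: 1, 0.444, 0.136, 0.028, 0
lx·mx by age: 0, 1.1544, 0.7208, 0.1064, 0
R0 = Σ lx·mx = 1.9816 → 1.982

1.982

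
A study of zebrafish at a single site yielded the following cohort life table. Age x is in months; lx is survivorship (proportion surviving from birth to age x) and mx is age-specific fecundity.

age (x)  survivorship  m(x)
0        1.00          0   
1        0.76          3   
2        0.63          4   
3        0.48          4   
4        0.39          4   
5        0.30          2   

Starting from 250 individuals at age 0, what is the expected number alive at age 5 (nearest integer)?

Expected survivors = N0 · l_5 = 250 × 0.30 = 75 → 75

75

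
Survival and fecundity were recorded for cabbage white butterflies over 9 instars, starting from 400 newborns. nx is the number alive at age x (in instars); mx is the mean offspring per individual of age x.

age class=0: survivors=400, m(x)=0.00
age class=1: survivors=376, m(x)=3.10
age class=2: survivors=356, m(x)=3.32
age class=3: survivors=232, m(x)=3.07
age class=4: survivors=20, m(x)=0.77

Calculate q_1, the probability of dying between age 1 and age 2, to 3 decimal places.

0.053

lx = nx/n0 = nx/400: 1, 0.94, 0.89, 0.58, 0.05
q_1 = (l_1 − l_2) / l_1 = (0.94 − 0.89) / 0.94
     = 0.05 / 0.94 = 0.053191… → 0.053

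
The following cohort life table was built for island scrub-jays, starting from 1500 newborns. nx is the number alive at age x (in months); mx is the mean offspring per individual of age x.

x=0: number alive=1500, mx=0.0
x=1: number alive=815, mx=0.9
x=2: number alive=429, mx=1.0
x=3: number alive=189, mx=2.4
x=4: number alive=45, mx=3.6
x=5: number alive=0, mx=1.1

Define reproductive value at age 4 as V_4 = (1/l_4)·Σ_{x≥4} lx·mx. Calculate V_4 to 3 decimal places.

3.600

lx = nx/n0 = nx/1500: 1, 0.54333…, 0.286, 0.126, 0.03, 0
lx·mx for x ≥ 4: 0.108, 0 → sum = 0.108
V_4 = 0.108 / l_4 = 0.108 / 0.03 = 3.6 → 3.600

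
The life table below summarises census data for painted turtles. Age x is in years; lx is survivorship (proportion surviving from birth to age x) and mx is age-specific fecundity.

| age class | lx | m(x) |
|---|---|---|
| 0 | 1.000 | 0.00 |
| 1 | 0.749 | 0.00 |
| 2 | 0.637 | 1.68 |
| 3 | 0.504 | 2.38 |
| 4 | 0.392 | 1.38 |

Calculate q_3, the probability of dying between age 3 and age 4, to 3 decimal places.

0.222

q_3 = (l_3 − l_4) / l_3 = (0.504 − 0.392) / 0.504
     = 0.112 / 0.504 = 0.222222… → 0.222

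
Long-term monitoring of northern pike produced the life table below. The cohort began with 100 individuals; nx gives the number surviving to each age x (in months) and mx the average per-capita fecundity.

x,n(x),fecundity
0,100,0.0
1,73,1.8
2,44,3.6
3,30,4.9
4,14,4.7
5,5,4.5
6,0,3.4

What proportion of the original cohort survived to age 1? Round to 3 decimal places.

0.730

l_1 = n_1/n_0 = 73/100 = 0.73 → 0.730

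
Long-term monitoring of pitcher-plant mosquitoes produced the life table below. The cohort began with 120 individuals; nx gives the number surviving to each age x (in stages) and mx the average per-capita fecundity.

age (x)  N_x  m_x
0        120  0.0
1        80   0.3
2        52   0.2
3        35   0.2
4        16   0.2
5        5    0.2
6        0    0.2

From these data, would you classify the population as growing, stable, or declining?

declining

lx = nx/n0 = nx/120: 1, 0.66667…, 0.43333…, 0.29167…, 0.13333…, 0.04167…, 0
R0 = Σ lx·mx = 0 + 0.2… + 0.086667… + 0.058333… + 0.026667… + 0.008333… + 0 = 0.38…
R0 < 1, so the population is declining.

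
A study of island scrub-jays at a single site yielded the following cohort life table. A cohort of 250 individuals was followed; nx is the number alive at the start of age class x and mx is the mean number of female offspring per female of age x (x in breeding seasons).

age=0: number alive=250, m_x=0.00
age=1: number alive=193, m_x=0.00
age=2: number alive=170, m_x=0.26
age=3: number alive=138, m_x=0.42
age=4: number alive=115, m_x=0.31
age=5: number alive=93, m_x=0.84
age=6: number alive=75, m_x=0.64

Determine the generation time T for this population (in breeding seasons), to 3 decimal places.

4.105

lx = nx/n0 = nx/250: 1, 0.772, 0.68, 0.552, 0.46, 0.372, 0.3
lx·mx: 0, 0, 0.1768, 0.23184, 0.1426, 0.31248, 0.192 → R0 = 1.05572
x·lx·mx: 0, 0, 0.3536, 0.69552, 0.5704, 1.5624, 1.152 → Σ = 4.33392
T = 4.33392 / 1.05572 = 4.105179… → 4.105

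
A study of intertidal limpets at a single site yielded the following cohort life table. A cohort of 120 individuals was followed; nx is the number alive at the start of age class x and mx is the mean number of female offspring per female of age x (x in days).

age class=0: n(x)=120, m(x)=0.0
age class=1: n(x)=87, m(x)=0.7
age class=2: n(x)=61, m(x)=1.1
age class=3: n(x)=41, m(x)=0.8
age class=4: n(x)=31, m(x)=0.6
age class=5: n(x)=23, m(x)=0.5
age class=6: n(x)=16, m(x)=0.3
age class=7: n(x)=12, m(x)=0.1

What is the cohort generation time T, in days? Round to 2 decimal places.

2.35

lx = nx/n0 = nx/120: 1, 0.725, 0.50833…, 0.34167…, 0.25833…, 0.19167…, 0.13333…, 0.1
lx·mx: 0, 0.5075, 0.559167…, 0.273333…, 0.155…, 0.095833…, 0.04…, 0.01 → R0 = 1.640833…
x·lx·mx: 0, 0.5075, 1.118333…, 0.82…, 0.62…, 0.479167…, 0.24…, 0.07 → Σ = 3.855…
T = 3.855… / 1.640833… = 2.349416… → 2.35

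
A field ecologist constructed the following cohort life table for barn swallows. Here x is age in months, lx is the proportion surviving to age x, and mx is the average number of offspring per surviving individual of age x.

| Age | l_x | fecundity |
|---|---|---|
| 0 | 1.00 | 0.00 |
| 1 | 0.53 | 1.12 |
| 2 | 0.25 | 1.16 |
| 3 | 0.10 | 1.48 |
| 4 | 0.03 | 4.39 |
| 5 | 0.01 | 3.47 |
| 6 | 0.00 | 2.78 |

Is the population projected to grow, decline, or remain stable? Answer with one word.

R0 = Σ lx·mx = 0 + 0.5936 + 0.29 + 0.148 + 0.1317 + 0.0347 + 0 = 1.198
R0 > 1, so the population is growing.

growing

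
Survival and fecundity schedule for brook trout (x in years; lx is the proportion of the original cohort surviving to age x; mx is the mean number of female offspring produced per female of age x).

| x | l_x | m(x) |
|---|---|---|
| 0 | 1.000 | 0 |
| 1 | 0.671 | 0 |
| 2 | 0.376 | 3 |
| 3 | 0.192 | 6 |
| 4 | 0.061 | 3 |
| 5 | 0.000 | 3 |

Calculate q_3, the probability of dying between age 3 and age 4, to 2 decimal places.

0.68

q_3 = (l_3 − l_4) / l_3 = (0.192 − 0.061) / 0.192
     = 0.131 / 0.192 = 0.682292… → 0.68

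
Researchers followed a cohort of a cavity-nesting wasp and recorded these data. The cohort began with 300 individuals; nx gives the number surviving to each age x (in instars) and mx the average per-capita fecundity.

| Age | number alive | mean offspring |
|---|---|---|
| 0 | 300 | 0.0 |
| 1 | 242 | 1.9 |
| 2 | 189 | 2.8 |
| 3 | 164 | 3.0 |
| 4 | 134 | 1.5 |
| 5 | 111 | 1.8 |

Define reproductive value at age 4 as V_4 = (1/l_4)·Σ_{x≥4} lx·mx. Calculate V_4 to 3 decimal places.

2.991

lx = nx/n0 = nx/300: 1, 0.80667…, 0.63, 0.54667…, 0.44667…, 0.37
lx·mx for x ≥ 4: 0.67…, 0.666 → sum = 1.336…
V_4 = 1.336… / l_4 = 1.336… / 0.446667… = 2.991045… → 2.991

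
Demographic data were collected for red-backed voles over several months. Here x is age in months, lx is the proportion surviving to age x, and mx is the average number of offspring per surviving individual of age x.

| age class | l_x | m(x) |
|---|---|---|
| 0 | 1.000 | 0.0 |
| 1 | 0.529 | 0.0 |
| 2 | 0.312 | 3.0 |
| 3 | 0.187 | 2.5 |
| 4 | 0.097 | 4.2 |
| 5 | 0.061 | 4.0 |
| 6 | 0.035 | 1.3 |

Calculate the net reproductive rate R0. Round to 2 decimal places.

lx·mx by age: 0, 0, 0.936, 0.4675, 0.4074, 0.244, 0.0455
R0 = Σ lx·mx = 2.1004 → 2.10

2.10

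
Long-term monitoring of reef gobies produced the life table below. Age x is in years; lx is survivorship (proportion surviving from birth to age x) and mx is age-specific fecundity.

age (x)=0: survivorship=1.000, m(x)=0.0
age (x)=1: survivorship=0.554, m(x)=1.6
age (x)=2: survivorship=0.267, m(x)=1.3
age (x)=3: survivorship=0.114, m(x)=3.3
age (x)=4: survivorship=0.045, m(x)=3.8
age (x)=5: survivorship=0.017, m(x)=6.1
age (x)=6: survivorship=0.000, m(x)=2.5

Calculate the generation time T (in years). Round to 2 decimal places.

lx·mx: 0, 0.8864, 0.3471, 0.3762, 0.171, 0.1037, 0 → R0 = 1.8844
x·lx·mx: 0, 0.8864, 0.6942, 1.1286, 0.684, 0.5185, 0 → Σ = 3.9117
T = 3.9117 / 1.8844 = 2.075833… → 2.08

2.08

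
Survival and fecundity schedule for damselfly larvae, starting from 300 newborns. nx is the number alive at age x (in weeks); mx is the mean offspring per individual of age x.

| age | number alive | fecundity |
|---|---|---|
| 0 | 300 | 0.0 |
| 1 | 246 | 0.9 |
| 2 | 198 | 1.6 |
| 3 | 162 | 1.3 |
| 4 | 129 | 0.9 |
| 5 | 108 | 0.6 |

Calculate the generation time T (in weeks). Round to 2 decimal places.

2.45

lx = nx/n0 = nx/300: 1, 0.82, 0.66, 0.54, 0.43, 0.36
lx·mx: 0, 0.738, 1.056, 0.702, 0.387, 0.216 → R0 = 3.099
x·lx·mx: 0, 0.738, 2.112, 2.106, 1.548, 1.08 → Σ = 7.584
T = 7.584 / 3.099 = 2.447241… → 2.45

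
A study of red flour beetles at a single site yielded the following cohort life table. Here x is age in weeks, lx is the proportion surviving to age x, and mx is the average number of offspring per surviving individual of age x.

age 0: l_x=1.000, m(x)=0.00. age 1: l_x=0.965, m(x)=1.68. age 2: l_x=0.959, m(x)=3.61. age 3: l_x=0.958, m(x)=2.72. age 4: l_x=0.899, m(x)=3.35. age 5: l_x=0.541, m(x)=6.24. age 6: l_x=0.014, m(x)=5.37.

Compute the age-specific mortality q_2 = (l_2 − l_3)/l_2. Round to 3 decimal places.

0.001

q_2 = (l_2 − l_3) / l_2 = (0.959 − 0.958) / 0.959
     = 0.001 / 0.959 = 0.001043… → 0.001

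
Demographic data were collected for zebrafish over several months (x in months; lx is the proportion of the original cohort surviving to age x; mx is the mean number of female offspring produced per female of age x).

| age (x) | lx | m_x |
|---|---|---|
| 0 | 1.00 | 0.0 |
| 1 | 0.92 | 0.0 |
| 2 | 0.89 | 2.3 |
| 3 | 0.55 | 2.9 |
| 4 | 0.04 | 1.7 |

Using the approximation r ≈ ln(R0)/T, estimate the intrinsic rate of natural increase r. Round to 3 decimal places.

0.532

R0 = Σ lx·mx = 0 + 0 + 2.047 + 1.595 + 0.068 = 3.71
Σ x·lx·mx = 9.151; T = 9.151/3.71 = 2.46658…
r ≈ ln(R0)/T = ln(3.71)/2.46658… = 0.53152… → 0.532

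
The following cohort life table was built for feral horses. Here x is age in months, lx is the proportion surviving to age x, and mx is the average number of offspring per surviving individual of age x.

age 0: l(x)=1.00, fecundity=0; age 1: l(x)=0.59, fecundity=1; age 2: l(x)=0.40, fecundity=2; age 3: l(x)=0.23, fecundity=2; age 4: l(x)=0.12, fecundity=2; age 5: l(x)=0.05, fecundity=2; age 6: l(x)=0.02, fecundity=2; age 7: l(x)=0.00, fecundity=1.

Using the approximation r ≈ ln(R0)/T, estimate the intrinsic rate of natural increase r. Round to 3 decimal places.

R0 = Σ lx·mx = 0 + 0.59 + 0.8 + 0.46 + 0.24 + 0.1 + 0.04 + 0 = 2.23
Σ x·lx·mx = 5.27; T = 5.27/2.23 = 2.36323…
r ≈ ln(R0)/T = ln(2.23)/2.36323… = 0.33937… → 0.339

0.339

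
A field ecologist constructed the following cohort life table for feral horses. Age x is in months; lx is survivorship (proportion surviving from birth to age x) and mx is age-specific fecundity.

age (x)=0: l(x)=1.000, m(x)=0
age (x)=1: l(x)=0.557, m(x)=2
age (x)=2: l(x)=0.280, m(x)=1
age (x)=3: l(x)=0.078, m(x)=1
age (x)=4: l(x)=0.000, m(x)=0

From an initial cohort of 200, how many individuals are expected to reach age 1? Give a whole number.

Expected survivors = N0 · l_1 = 200 × 0.557 = 111.4 → 111

111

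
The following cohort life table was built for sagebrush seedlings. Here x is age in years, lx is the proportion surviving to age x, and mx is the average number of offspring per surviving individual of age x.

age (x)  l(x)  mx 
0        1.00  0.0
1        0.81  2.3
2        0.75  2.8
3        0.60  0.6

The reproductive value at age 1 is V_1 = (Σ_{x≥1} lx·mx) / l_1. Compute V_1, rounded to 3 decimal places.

lx·mx for x ≥ 1: 1.863, 2.1, 0.36 → sum = 4.323
V_1 = 4.323 / l_1 = 4.323 / 0.81 = 5.337037… → 5.337

5.337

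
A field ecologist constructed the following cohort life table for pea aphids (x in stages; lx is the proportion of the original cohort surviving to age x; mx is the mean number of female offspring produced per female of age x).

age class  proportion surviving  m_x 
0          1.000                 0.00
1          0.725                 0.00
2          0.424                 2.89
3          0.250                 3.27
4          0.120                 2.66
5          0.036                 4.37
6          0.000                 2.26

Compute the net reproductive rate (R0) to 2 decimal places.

2.52

lx·mx by age: 0, 0, 1.22536, 0.8175, 0.3192, 0.15732, 0
R0 = Σ lx·mx = 2.51938 → 2.52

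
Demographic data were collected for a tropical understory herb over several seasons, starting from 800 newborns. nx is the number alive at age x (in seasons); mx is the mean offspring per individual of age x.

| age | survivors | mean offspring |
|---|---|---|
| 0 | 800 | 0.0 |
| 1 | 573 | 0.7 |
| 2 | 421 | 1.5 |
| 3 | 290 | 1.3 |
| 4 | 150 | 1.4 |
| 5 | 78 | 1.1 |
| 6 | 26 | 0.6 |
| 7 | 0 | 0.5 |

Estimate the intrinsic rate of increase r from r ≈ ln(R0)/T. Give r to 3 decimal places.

0.317

lx = nx/n0 = nx/800: 1, 0.71625, 0.52625, 0.3625, 0.1875, 0.0975, 0.0325, 0
R0 = Σ lx·mx = 0 + 0.50138… + 0.78938… + 0.47125 + 0.2625 + 0.10725 + 0.0195 + 0 = 2.15125
Σ x·lx·mx = 5.197125; T = 5.197125/2.15125 = 2.41586…
r ≈ ln(R0)/T = ln(2.15125)/2.41586… = 0.31709… → 0.317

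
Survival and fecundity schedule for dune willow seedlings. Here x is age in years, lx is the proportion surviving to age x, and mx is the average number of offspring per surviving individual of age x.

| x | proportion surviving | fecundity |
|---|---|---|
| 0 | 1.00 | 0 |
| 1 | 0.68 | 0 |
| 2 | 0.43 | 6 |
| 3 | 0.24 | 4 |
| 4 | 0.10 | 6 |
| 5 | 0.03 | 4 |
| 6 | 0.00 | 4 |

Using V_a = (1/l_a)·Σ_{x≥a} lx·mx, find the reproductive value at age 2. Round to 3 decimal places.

lx·mx for x ≥ 2: 2.58, 0.96, 0.6, 0.12, 0 → sum = 4.26
V_2 = 4.26 / l_2 = 4.26 / 0.43 = 9.906977… → 9.907

9.907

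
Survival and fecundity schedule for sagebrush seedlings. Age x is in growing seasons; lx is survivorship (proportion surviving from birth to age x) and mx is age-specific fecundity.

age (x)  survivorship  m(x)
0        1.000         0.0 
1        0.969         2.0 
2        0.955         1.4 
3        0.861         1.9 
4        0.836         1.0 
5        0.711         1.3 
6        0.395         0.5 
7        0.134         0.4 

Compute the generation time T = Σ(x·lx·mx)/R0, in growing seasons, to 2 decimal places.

lx·mx: 0, 1.938, 1.337, 1.6359, 0.836, 0.9243, 0.1975, 0.0536 → R0 = 6.9223
x·lx·mx: 0, 1.938, 2.674, 4.9077, 3.344, 4.6215, 1.185, 0.3752 → Σ = 19.0454
T = 19.0454 / 6.9223 = 2.751311… → 2.75

2.75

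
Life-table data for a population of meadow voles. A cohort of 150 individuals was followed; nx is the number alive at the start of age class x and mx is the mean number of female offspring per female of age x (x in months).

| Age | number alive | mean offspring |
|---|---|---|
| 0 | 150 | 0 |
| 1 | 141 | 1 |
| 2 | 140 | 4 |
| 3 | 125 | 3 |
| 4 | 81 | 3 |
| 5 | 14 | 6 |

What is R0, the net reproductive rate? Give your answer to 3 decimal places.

9.353

lx = nx/n0 = nx/150: 1, 0.94, 0.93333…, 0.83333…, 0.54, 0.09333…
lx·mx by age: 0, 0.94, 3.733333…, 2.5…, 1.62, 0.56…
R0 = Σ lx·mx = 9.353333… → 9.353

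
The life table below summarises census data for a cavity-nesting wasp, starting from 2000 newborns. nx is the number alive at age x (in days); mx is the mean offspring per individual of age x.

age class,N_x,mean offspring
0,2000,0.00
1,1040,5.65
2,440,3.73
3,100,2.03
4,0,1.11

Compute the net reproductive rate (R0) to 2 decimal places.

lx = nx/n0 = nx/2000: 1, 0.52, 0.22, 0.05, 0
lx·mx by age: 0, 2.938, 0.8206, 0.1015, 0
R0 = Σ lx·mx = 3.8601 → 3.86

3.86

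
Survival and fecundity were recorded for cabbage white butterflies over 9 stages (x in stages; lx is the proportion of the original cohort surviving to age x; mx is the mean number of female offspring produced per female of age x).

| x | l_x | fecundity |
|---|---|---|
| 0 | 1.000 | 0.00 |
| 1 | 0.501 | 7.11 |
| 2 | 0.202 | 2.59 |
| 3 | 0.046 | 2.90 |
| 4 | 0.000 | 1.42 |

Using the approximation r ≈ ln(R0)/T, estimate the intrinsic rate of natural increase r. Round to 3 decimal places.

R0 = Σ lx·mx = 0 + 3.56211 + 0.52318 + 0.1334 + 0 = 4.21869
Σ x·lx·mx = 5.00867; T = 5.00867/4.21869 = 1.18726…
r ≈ ln(R0)/T = ln(4.21869)/1.18726… = 1.21248… → 1.212

1.212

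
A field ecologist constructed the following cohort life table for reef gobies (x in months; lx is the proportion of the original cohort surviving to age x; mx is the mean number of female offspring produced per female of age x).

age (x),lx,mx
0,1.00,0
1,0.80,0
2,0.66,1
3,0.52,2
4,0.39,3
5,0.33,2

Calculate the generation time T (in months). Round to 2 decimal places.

lx·mx: 0, 0, 0.66, 1.04, 1.17, 0.66 → R0 = 3.53
x·lx·mx: 0, 0, 1.32, 3.12, 4.68, 3.3 → Σ = 12.42
T = 12.42 / 3.53 = 3.518414… → 3.52

3.52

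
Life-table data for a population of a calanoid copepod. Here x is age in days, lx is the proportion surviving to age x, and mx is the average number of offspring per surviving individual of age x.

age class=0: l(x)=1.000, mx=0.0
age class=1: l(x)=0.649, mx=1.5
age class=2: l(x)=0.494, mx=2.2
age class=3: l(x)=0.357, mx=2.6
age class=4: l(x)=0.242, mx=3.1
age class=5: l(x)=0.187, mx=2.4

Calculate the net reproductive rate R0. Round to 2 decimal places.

lx·mx by age: 0, 0.9735, 1.0868, 0.9282, 0.7502, 0.4488
R0 = Σ lx·mx = 4.1875 → 4.19

4.19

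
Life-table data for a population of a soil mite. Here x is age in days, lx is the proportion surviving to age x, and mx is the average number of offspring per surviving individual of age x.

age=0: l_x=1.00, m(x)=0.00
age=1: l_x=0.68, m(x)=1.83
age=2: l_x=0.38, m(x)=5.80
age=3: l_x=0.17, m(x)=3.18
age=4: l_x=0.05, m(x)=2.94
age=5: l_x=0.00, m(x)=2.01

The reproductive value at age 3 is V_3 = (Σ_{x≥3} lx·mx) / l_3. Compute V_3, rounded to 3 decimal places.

4.045

lx·mx for x ≥ 3: 0.5406, 0.147, 0 → sum = 0.6876
V_3 = 0.6876 / l_3 = 0.6876 / 0.17 = 4.044706… → 4.045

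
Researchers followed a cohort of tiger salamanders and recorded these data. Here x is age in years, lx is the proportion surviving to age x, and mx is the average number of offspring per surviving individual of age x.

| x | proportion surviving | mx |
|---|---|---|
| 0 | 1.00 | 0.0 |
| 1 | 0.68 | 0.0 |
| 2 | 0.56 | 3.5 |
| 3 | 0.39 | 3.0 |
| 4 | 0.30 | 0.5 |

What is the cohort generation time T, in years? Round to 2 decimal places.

lx·mx: 0, 0, 1.96, 1.17, 0.15 → R0 = 3.28
x·lx·mx: 0, 0, 3.92, 3.51, 0.6 → Σ = 8.03
T = 8.03 / 3.28 = 2.448171… → 2.45

2.45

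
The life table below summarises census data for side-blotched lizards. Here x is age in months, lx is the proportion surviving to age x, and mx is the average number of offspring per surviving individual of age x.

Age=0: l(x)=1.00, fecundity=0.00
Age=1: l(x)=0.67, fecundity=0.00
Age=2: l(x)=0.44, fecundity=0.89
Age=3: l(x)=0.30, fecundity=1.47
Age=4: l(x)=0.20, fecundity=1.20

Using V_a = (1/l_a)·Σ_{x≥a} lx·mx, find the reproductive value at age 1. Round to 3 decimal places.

1.601

lx·mx for x ≥ 1: 0, 0.3916, 0.441, 0.24 → sum = 1.0726
V_1 = 1.0726 / l_1 = 1.0726 / 0.67 = 1.600896… → 1.601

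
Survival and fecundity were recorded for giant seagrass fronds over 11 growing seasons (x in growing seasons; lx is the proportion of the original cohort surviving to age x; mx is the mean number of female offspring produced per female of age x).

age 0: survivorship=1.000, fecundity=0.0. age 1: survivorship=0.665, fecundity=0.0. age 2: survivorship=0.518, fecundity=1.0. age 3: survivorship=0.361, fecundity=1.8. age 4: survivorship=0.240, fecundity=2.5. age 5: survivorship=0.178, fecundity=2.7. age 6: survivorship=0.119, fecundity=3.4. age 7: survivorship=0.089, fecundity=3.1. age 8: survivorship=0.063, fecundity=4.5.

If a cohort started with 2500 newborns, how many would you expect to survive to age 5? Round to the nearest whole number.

445

Expected survivors = N0 · l_5 = 2500 × 0.178 = 445 → 445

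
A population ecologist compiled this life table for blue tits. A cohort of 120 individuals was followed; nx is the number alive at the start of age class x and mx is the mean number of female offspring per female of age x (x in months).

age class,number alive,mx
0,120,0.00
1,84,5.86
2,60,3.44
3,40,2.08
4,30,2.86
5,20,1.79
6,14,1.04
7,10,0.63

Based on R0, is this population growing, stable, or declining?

lx = nx/n0 = nx/120: 1, 0.7, 0.5, 0.33333…, 0.25, 0.16667…, 0.11667…, 0.08333…
R0 = Σ lx·mx = 0 + 4.102 + 1.72 + 0.693333… + 0.715 + 0.298333… + 0.121333… + 0.0525… = 7.7025…
R0 > 1, so the population is growing.

growing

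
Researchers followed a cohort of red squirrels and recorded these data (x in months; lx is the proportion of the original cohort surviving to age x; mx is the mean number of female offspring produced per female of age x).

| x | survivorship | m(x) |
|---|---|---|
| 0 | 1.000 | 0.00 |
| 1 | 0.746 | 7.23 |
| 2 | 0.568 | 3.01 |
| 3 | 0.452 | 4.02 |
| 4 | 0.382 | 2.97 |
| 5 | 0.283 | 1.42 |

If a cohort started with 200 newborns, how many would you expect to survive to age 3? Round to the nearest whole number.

90

Expected survivors = N0 · l_3 = 200 × 0.452 = 90.4 → 90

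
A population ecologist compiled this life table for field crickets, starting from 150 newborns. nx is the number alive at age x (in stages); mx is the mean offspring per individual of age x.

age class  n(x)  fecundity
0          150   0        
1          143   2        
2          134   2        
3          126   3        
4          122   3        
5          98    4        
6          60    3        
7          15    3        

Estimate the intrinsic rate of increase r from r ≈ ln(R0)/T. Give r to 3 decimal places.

lx = nx/n0 = nx/150: 1, 0.95333…, 0.89333…, 0.84, 0.81333…, 0.65333…, 0.4, 0.1
R0 = Σ lx·mx = 0 + 1.90667… + 1.78667… + 2.52 + 2.44… + 2.61333… + 1.2 + 0.3 = 12.766667…
Σ x·lx·mx = 45.166667…; T = 45.166667…/12.766667… = 3.53786…
r ≈ ln(R0)/T = ln(12.766667…)/3.53786… = 0.71988… → 0.720

0.720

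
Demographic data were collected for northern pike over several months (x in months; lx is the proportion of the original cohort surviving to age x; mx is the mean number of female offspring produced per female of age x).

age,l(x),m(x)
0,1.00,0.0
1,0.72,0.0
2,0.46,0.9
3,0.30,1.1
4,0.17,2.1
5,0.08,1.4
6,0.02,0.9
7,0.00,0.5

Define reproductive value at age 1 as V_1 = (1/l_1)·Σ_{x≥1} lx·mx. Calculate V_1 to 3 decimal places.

lx·mx for x ≥ 1: 0, 0.414, 0.33, 0.357, 0.112, 0.018, 0 → sum = 1.231
V_1 = 1.231 / l_1 = 1.231 / 0.72 = 1.709722… → 1.710

1.710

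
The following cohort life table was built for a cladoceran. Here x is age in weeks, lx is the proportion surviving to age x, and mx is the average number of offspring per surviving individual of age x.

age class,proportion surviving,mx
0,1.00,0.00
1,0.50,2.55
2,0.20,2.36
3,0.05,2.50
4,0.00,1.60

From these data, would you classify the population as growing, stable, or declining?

growing

R0 = Σ lx·mx = 0 + 1.275 + 0.472 + 0.125 + 0 = 1.872
R0 > 1, so the population is growing.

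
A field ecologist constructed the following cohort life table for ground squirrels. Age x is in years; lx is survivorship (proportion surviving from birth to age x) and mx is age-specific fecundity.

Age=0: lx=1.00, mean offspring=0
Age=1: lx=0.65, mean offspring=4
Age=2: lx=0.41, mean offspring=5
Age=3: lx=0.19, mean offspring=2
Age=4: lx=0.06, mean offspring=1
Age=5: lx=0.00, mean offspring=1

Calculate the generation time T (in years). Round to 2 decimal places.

lx·mx: 0, 2.6, 2.05, 0.38, 0.06, 0 → R0 = 5.09
x·lx·mx: 0, 2.6, 4.1, 1.14, 0.24, 0 → Σ = 8.08
T = 8.08 / 5.09 = 1.587426… → 1.59

1.59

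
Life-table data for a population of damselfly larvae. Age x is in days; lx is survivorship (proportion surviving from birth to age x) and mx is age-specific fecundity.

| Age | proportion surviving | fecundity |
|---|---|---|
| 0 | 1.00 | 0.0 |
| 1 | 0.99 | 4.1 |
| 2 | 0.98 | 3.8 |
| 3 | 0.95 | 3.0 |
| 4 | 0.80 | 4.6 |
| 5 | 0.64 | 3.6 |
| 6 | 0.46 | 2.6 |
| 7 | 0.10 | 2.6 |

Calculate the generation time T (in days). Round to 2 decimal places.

lx·mx: 0, 4.059, 3.724, 2.85, 3.68, 2.304, 1.196, 0.26 → R0 = 18.073
x·lx·mx: 0, 4.059, 7.448, 8.55, 14.72, 11.52, 7.176, 1.82 → Σ = 55.293
T = 55.293 / 18.073 = 3.059426… → 3.06

3.06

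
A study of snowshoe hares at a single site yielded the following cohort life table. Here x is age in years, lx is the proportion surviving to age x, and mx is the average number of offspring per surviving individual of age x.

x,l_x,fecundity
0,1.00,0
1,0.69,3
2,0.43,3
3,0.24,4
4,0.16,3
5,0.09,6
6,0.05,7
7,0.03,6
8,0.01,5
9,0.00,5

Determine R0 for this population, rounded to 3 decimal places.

5.920

lx·mx by age: 0, 2.07, 1.29, 0.96, 0.48, 0.54, 0.35, 0.18, 0.05, 0
R0 = Σ lx·mx = 5.92 → 5.920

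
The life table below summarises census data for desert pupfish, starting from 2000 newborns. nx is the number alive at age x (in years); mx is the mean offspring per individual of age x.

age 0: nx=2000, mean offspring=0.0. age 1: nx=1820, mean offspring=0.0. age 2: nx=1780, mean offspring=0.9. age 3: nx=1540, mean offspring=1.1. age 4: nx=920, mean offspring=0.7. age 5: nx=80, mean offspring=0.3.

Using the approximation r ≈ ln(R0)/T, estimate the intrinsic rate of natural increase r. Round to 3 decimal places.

0.247

lx = nx/n0 = nx/2000: 1, 0.91, 0.89, 0.77, 0.46, 0.04
R0 = Σ lx·mx = 0 + 0 + 0.801 + 0.847 + 0.322 + 0.012 = 1.982
Σ x·lx·mx = 5.491; T = 5.491/1.982 = 2.77043…
r ≈ ln(R0)/T = ln(1.982)/2.77043… = 0.24693… → 0.247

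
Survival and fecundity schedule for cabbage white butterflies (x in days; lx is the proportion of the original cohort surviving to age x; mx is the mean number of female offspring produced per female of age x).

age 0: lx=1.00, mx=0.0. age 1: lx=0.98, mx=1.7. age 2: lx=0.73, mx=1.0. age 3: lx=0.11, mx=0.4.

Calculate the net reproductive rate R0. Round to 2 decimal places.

lx·mx by age: 0, 1.666, 0.73, 0.044
R0 = Σ lx·mx = 2.44 → 2.44

2.44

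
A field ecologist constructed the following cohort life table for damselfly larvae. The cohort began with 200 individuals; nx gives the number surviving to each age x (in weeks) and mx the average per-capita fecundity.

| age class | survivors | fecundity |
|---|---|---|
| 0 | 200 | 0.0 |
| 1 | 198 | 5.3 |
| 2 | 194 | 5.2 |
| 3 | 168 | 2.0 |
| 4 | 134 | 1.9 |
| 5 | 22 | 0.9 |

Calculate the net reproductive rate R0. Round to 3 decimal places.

lx = nx/n0 = nx/200: 1, 0.99, 0.97, 0.84, 0.67, 0.11
lx·mx by age: 0, 5.247, 5.044, 1.68, 1.273, 0.099
R0 = Σ lx·mx = 13.343 → 13.343

13.343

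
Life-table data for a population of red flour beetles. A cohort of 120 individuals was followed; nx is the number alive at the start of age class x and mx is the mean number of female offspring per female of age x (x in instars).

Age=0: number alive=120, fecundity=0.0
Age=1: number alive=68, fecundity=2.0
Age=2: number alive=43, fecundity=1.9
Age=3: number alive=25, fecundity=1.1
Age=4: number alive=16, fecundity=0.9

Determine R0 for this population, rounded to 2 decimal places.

lx = nx/n0 = nx/120: 1, 0.56667…, 0.35833…, 0.20833…, 0.13333…
lx·mx by age: 0, 1.133333…, 0.680833…, 0.229167…, 0.12…
R0 = Σ lx·mx = 2.163333… → 2.16

2.16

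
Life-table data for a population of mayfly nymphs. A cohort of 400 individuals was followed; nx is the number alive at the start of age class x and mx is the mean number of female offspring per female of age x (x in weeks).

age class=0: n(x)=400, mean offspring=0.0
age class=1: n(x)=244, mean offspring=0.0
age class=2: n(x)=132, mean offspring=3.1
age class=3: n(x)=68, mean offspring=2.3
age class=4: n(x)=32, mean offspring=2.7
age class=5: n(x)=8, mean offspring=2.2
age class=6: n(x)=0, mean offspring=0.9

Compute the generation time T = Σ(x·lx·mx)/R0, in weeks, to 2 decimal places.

lx = nx/n0 = nx/400: 1, 0.61, 0.33, 0.17, 0.08, 0.02, 0
lx·mx: 0, 0, 1.023, 0.391, 0.216, 0.044, 0 → R0 = 1.674
x·lx·mx: 0, 0, 2.046, 1.173, 0.864, 0.22, 0 → Σ = 4.303
T = 4.303 / 1.674 = 2.57049… → 2.57

2.57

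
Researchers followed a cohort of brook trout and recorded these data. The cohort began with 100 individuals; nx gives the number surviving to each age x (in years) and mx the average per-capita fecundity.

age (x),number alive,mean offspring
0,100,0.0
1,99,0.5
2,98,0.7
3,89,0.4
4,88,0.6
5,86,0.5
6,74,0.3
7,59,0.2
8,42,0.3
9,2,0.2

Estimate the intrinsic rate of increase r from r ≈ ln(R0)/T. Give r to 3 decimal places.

lx = nx/n0 = nx/100: 1, 0.99, 0.98, 0.89, 0.88, 0.86, 0.74, 0.59, 0.42, 0.02
R0 = Σ lx·mx = 0 + 0.495 + 0.686 + 0.356 + 0.528 + 0.43 + 0.222 + 0.118 + 0.126 + 0.004 = 2.965
Σ x·lx·mx = 10.399; T = 10.399/2.965 = 3.50725…
r ≈ ln(R0)/T = ln(2.965)/3.50725… = 0.30989… → 0.310

0.310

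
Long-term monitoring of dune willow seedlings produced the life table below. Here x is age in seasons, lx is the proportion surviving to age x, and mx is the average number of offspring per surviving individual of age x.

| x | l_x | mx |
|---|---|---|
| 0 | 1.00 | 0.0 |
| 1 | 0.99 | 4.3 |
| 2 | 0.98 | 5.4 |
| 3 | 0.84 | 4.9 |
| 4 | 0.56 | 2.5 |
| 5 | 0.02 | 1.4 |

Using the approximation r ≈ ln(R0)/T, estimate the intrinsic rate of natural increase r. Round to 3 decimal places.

R0 = Σ lx·mx = 0 + 4.257 + 5.292 + 4.116 + 1.4 + 0.028 = 15.093
Σ x·lx·mx = 32.929; T = 32.929/15.093 = 2.18174…
r ≈ ln(R0)/T = ln(15.093)/2.18174… = 1.24407… → 1.244

1.244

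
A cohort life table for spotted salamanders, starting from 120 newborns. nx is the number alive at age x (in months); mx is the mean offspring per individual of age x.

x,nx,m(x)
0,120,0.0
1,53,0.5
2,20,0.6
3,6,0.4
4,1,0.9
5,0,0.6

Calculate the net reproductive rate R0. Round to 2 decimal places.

0.35

lx = nx/n0 = nx/120: 1, 0.44167…, 0.16667…, 0.05, 0.00833…, 0
lx·mx by age: 0, 0.220833…, 0.1…, 0.02, 0.0075…, 0
R0 = Σ lx·mx = 0.348333… → 0.35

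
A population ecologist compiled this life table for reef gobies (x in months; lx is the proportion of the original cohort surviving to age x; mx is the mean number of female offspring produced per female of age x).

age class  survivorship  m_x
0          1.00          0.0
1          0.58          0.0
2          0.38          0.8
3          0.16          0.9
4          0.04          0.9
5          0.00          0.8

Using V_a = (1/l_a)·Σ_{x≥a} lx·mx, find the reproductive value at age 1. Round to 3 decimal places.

lx·mx for x ≥ 1: 0, 0.304, 0.144, 0.036, 0 → sum = 0.484
V_1 = 0.484 / l_1 = 0.484 / 0.58 = 0.834483… → 0.834

0.834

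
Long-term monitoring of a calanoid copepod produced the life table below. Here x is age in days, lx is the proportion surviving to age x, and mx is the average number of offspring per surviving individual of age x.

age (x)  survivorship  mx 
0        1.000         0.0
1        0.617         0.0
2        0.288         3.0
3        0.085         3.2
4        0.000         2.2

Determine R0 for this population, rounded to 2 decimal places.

lx·mx by age: 0, 0, 0.864, 0.272, 0
R0 = Σ lx·mx = 1.136 → 1.14

1.14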